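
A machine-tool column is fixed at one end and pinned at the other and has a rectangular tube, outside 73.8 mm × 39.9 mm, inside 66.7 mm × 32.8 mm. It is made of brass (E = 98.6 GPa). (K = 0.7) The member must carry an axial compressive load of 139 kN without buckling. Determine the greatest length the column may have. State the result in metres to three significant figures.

Weak-axis I_min = (h_o·b_o³ − h_i·b_i³)/12 with b_o = 39.9, b_i = 32.80 mm (shorter outer/inner sides).
I_min = (73.8×39.9³ − 66.70×32.80³)/12 = 1.945×10^5 mm⁴
I = 1.945×10^-7 m⁴
At the buckling limit P_cr = P = 1.390×10^5 N
From P_cr = π²EI/(K·L)²:  L = (1/K)·√(π²EI/P_cr) = (1/0.7)·√(π²×9.86×10^10×1.945×10^-7/1.390×10^5)
L = 1.67 m

L_max ≈ 1.67 m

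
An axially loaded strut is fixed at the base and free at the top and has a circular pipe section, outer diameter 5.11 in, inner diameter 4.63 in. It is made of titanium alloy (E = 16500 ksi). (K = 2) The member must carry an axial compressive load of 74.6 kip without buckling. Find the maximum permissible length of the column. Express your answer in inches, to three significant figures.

L_max ≈ 77.2 in

d_o = 5.11 in, d_i = 4.63 in
I = π(d_o⁴ − d_i⁴)/64 = π(5.11⁴ − 4.630⁴)/64 = 10.91 in⁴
At the buckling limit P_cr = P = 7.460×10^4 lb
From P_cr = π²EI/(K·L)²:  L = (1/K)·√(π²EI/P_cr) = (1/2)·√(π²×1.65×10^7×10.91/7.460×10^4)
L = 77.2 in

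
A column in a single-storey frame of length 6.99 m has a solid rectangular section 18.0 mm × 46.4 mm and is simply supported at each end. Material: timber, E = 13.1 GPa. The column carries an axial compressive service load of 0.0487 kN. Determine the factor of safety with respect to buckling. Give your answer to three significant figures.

Buckling occurs about the weak axis: I_min = h·b³/12 with b = 18.0 mm (the shorter side).
I_min = 46.4×18.0³/12 = 2.255×10^4 mm⁴
I = 2.255×10^4 mm⁴ = 2.255×10^-8 m⁴
Effective length L_e = K·L = 1 × 6.99 = 6.990 m
P_cr = π²EI / L_e² = π² × 13.1×10⁹ × 2.255×10^-8 / 6.990² = 59.67 N
Factor of safety n = P_cr / P = 0.059672 / 0.0487 = 1.23

n ≈ 1.23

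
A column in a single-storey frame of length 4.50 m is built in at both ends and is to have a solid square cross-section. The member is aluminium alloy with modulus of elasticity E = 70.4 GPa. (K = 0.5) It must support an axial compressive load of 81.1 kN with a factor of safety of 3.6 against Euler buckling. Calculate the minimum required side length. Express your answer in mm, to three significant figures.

a ≈ 71.1 mm

Required P_cr = n·P = 3.6 × 81.1 = 292.0 kN
L_e = K·L = 0.5 × 4.50 = 2.250 m
Required I = P_cr·L_e²/(π²E) = 2.920×10^5 × 2.250² / (π² × 7.04×10^10) = 2.127×10^-6 m⁴
I_req = 2.127×10^6 mm⁴
Solid square: I = a⁴/12  ⇒  a = (12I)^(1/4) = (12×2.127×10^6)^(1/4) = 71.1 mm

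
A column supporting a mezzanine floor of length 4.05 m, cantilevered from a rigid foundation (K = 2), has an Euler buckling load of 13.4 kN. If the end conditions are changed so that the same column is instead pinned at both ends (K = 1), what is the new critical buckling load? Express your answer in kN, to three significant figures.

P_cr ≈ 53.6 kN

P_cr ∝ 1/K², so P_cr,new = P_cr,old × (K_old/K_new)² = 13.4 × (2/1)²
= 13.4 × 4.000 = 53.6 kN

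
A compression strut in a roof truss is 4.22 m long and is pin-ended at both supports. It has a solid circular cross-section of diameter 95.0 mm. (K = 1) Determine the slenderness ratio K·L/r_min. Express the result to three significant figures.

λ ≈ 178

For a solid circle r = d/4 = 95.0/4 = 23.75 mm
L_e = K·L = 1 × 4.22 m = 4.220 m = 4220.0 mm
λ = L_e / r_min = 4220.0 / 23.75 = 178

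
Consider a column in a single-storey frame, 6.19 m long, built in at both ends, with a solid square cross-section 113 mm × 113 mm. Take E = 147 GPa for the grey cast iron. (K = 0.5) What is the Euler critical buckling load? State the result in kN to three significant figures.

I = a⁴/12 = 113⁴/12 = 1.359×10^7 mm⁴
I = 1.359×10^7 mm⁴ = 1.359×10^-5 m⁴
Effective length L_e = K·L = 0.5 × 6.19 = 3.095 m
P_cr = π²EI / L_e² = π² × 147×10⁹ × 1.359×10^-5 / 3.095² = 2.058×10^6 N

P_cr ≈ 2060 kN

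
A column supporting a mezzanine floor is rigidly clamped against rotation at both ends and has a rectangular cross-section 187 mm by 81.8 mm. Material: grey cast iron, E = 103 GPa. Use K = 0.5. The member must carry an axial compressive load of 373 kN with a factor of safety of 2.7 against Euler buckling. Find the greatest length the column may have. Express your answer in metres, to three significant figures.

L_max ≈ 5.87 m

Buckling occurs about the weak axis: I_min = h·b³/12 with b = 81.8 mm (the shorter side).
I_min = 187×81.8³/12 = 8.529×10^6 mm⁴
I = 8.529×10^-6 m⁴
Required critical load P_cr = n·P = 2.7 × 373 = 1007 kN = 1.007×10^6 N
From P_cr = π²EI/(K·L)²:  L = (1/K)·√(π²EI/P_cr) = (1/0.5)·√(π²×1.03×10^11×8.529×10^-6/1.007×10^6)
L = 5.87 m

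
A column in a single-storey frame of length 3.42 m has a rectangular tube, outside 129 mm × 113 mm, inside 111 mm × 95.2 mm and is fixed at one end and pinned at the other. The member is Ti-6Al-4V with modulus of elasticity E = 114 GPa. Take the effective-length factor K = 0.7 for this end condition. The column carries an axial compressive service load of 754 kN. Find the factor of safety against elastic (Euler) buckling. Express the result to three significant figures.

Weak-axis I_min = (h_o·b_o³ − h_i·b_i³)/12 with b_o = 113, b_i = 95.20 mm (shorter outer/inner sides).
I_min = (129×113³ − 111.0×95.20³)/12 = 7.530×10^6 mm⁴
I = 7.530×10^6 mm⁴ = 7.530×10^-6 m⁴
Effective length L_e = K·L = 0.7 × 3.42 = 2.394 m
P_cr = π²EI / L_e² = π² × 114×10⁹ × 7.530×10^-6 / 2.394² = 1.478×10^6 N
Factor of safety n = P_cr / P = 1478.3 / 754 = 1.96

n ≈ 1.96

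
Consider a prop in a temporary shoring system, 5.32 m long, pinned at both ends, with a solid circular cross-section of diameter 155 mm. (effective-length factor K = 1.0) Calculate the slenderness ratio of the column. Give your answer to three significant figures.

For a solid circle r = d/4 = 155/4 = 38.75 mm
L_e = K·L = 1 × 5.32 m = 5.320 m = 5320.0 mm
λ = L_e / r_min = 5320.0 / 38.75 = 137

λ ≈ 137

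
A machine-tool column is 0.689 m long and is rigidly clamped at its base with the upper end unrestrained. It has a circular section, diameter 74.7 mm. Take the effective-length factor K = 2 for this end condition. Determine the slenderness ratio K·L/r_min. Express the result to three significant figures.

I = πd⁴/64 = π×74.7⁴/64 = 1.528×10^6 mm⁴
A = 4.383×10^3 mm²;  r_min = √(I/A) = √(1.528×10^6/4.383×10^3) = 18.68 mm
L_e = K·L = 2 × 0.689 m = 1.378 m = 1378.0 mm
λ = L_e / r_min = 1378.0 / 18.68 = 73.8

λ ≈ 73.8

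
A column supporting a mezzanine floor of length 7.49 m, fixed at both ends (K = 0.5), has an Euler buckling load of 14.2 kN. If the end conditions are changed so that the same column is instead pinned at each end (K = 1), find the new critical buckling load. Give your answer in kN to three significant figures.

P_cr ≈ 3.55 kN

P_cr ∝ 1/K², so P_cr,new = P_cr,old × (K_old/K_new)² = 14.2 × (0.5/1)²
= 14.2 × 0.2500 = 3.55 kN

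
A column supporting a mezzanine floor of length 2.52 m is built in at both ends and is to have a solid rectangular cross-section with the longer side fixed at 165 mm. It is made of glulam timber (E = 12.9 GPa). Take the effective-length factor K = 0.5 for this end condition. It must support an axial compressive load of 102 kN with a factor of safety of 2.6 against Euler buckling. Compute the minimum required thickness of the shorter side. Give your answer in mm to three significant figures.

b ≈ 62.2 mm

Required P_cr = n·P = 2.6 × 102 = 265.2 kN
L_e = K·L = 0.5 × 2.52 = 1.260 m
Required I = P_cr·L_e²/(π²E) = 2.652×10^5 × 1.260² / (π² × 1.29×10^10) = 3.307×10^-6 m⁴
I_req = 3.307×10^6 mm⁴
Rectangle, weak axis: I_min = h·b³/12 with h = 165 mm fixed  ⇒  b = (12I/h)^(1/3) = 62.2 mm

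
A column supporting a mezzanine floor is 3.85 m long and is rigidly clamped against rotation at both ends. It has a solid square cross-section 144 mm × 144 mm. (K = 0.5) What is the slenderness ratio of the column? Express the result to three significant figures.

λ ≈ 46.3

I = a⁴/12 = 144⁴/12 = 3.583×10^7 mm⁴
A = 2.074×10^4 mm²;  r_min = √(I/A) = √(3.583×10^7/2.074×10^4) = 41.57 mm
L_e = K·L = 0.5 × 3.85 m = 1.925 m = 1925.0 mm
λ = L_e / r_min = 1925.0 / 41.57 = 46.3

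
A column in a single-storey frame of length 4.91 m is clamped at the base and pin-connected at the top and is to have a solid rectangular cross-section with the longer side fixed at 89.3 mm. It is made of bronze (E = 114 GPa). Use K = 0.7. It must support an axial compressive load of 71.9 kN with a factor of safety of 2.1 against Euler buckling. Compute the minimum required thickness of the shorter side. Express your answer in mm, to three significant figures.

b ≈ 59.7 mm

Required P_cr = n·P = 2.1 × 71.9 = 151.0 kN
L_e = K·L = 0.7 × 4.91 = 3.437 m
Required I = P_cr·L_e²/(π²E) = 1.510×10^5 × 3.437² / (π² × 1.14×10^11) = 1.585×10^-6 m⁴
I_req = 1.585×10^6 mm⁴
Rectangle, weak axis: I_min = h·b³/12 with h = 89.3 mm fixed  ⇒  b = (12I/h)^(1/3) = 59.7 mm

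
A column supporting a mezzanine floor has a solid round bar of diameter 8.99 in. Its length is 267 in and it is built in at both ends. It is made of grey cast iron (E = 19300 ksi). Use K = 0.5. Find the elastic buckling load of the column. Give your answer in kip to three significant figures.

P_cr ≈ 3430 kip

I = πd⁴/64 = π×8.99⁴/64 = 320.6 in⁴
Effective length L_e = K·L = 0.5 × 267 = 133.5 in
P_cr = π²EI / L_e² = π² × 19300×10³ × 320.6 / 133.5² = 3.427×10^6 lb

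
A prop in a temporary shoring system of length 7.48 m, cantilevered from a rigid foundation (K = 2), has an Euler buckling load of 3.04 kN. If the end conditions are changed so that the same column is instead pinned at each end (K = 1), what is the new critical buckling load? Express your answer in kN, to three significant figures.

P_cr ≈ 12.2 kN

P_cr ∝ 1/K², so P_cr,new = P_cr,old × (K_old/K_new)² = 3.04 × (2/1)²
= 3.04 × 4.000 = 12.2 kN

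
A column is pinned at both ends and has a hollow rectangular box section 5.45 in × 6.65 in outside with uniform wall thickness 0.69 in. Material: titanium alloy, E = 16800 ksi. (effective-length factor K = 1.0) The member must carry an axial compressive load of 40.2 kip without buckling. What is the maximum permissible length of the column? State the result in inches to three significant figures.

Inner dimensions: h_i = 6.65 − 2×0.69 = 5.270 in, b_i = 5.45 − 2×0.69 = 4.070 in
Weak-axis I_min = (h_o·b_o³ − h_i·b_i³)/12 with b_o = 5.45, b_i = 4.070 in (shorter outer/inner sides).
I_min = (6.65×5.45³ − 5.270×4.070³)/12 = 60.10 in⁴
At the buckling limit P_cr = P = 4.020×10^4 lb
From P_cr = π²EI/(K·L)²:  L = (1/K)·√(π²EI/P_cr) = (1/1)·√(π²×1.68×10^7×60.10/4.020×10^4)
L = 498 in

L_max ≈ 498 in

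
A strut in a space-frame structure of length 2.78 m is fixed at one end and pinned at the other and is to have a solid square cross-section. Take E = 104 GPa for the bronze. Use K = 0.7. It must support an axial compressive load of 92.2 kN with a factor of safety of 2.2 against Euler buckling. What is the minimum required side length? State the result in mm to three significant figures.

a ≈ 54.7 mm

Required P_cr = n·P = 2.2 × 92.2 = 202.8 kN
L_e = K·L = 0.7 × 2.78 = 1.946 m
Required I = P_cr·L_e²/(π²E) = 2.028×10^5 × 1.946² / (π² × 1.04×10^11) = 7.484×10^-7 m⁴
I_req = 7.484×10^5 mm⁴
Solid square: I = a⁴/12  ⇒  a = (12I)^(1/4) = (12×7.484×10^5)^(1/4) = 54.7 mm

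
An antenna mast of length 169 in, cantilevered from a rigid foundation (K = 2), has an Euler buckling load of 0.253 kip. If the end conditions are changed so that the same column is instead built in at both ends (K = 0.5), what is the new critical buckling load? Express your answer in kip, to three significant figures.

P_cr ∝ 1/K², so P_cr,new = P_cr,old × (K_old/K_new)² = 0.253 × (2/0.5)²
= 0.253 × 16.00 = 4.05 kip

P_cr ≈ 4.05 kip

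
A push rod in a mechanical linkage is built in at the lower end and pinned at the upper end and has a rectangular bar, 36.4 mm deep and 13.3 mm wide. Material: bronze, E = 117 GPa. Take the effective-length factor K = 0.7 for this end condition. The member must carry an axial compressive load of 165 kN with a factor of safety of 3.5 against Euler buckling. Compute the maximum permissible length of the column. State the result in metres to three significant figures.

L_max ≈ 0.171 m

Buckling occurs about the weak axis: I_min = h·b³/12 with b = 13.3 mm (the shorter side).
I_min = 36.4×13.3³/12 = 7.136×10^3 mm⁴
I = 7.136×10^-9 m⁴
Required critical load P_cr = n·P = 3.5 × 165 = 577.5 kN = 5.775×10^5 N
From P_cr = π²EI/(K·L)²:  L = (1/K)·√(π²EI/P_cr) = (1/0.7)·√(π²×1.17×10^11×7.136×10^-9/5.775×10^5)
L = 0.171 m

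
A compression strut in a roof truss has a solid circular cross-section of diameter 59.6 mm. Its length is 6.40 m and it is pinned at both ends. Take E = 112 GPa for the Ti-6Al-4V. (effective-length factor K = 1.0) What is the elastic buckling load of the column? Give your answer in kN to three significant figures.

P_cr ≈ 16.7 kN

I = πd⁴/64 = π×59.6⁴/64 = 6.194×10^5 mm⁴
I = 6.194×10^5 mm⁴ = 6.194×10^-7 m⁴
Effective length L_e = K·L = 1 × 6.40 = 6.400 m
P_cr = π²EI / L_e² = π² × 112×10⁹ × 6.194×10^-7 / 6.400² = 1.672×10^4 N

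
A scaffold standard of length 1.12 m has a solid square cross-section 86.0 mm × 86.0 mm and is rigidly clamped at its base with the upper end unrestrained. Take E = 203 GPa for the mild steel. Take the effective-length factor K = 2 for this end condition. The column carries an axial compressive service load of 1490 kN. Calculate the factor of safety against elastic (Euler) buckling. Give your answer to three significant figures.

n ≈ 1.22

I = a⁴/12 = 86.0⁴/12 = 4.558×10^6 mm⁴
I = 4.558×10^6 mm⁴ = 4.558×10^-6 m⁴
Effective length L_e = K·L = 2 × 1.12 = 2.240 m
P_cr = π²EI / L_e² = π² × 203×10⁹ × 4.558×10^-6 / 2.240² = 1.820×10^6 N
Factor of safety n = P_cr / P = 1820.2 / 1490 = 1.22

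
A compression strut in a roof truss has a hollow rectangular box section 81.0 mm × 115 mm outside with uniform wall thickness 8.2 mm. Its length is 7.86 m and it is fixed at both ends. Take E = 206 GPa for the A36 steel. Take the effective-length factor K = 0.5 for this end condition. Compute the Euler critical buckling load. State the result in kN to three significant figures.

Inner dimensions: h_i = 115 − 2×8.2 = 98.60 mm, b_i = 81.0 − 2×8.2 = 64.60 mm
Weak-axis I_min = (h_o·b_o³ − h_i·b_i³)/12 with b_o = 81.0, b_i = 64.60 mm (shorter outer/inner sides).
I_min = (115×81.0³ − 98.60×64.60³)/12 = 2.878×10^6 mm⁴
I = 2.878×10^6 mm⁴ = 2.878×10^-6 m⁴
Effective length L_e = K·L = 0.5 × 7.86 = 3.930 m
P_cr = π²EI / L_e² = π² × 206×10⁹ × 2.878×10^-6 / 3.930² = 3.788×10^5 N

P_cr ≈ 379 kN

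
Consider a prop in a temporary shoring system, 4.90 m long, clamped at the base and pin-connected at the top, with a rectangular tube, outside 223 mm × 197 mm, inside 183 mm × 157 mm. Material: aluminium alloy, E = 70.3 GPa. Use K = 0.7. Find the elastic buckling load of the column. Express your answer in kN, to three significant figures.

P_cr ≈ 4900 kN

Weak-axis I_min = (h_o·b_o³ − h_i·b_i³)/12 with b_o = 197, b_i = 157.0 mm (shorter outer/inner sides).
I_min = (223×197³ − 183.0×157.0³)/12 = 8.306×10^7 mm⁴
I = 8.306×10^7 mm⁴ = 8.306×10^-5 m⁴
Effective length L_e = K·L = 0.7 × 4.90 = 3.430 m
P_cr = π²EI / L_e² = π² × 70.3×10⁹ × 8.306×10^-5 / 3.430² = 4.898×10^6 N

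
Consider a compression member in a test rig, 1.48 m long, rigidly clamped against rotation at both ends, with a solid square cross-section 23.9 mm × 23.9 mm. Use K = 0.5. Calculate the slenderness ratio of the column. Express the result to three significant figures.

λ ≈ 107

For a square r = a/√12 = 23.9/√12 = 6.899 mm
L_e = K·L = 0.5 × 1.48 m = 0.7400 m = 740.00 mm
λ = L_e / r_min = 740.00 / 6.899 = 107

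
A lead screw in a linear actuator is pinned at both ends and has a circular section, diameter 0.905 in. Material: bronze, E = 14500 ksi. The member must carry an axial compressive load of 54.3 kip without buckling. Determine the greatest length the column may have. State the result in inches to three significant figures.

L_max ≈ 9.32 in

I = πd⁴/64 = π×0.905⁴/64 = 3.293×10^-2 in⁴
At the buckling limit P_cr = P = 5.430×10^4 lb
From P_cr = π²EI/(K·L)²:  L = (1/K)·√(π²EI/P_cr) = (1/1)·√(π²×1.45×10^7×3.293×10^-2/5.430×10^4)
L = 9.32 in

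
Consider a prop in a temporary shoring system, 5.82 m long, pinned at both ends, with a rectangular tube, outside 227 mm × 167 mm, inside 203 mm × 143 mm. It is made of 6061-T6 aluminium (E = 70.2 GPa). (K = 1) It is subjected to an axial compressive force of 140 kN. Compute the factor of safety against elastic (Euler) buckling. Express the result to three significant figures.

Weak-axis I_min = (h_o·b_o³ − h_i·b_i³)/12 with b_o = 167, b_i = 143.0 mm (shorter outer/inner sides).
I_min = (227×167³ − 203.0×143.0³)/12 = 3.864×10^7 mm⁴
I = 3.864×10^7 mm⁴ = 3.864×10^-5 m⁴
Effective length L_e = K·L = 1 × 5.82 = 5.820 m
P_cr = π²EI / L_e² = π² × 70.2×10⁹ × 3.864×10^-5 / 5.820² = 7.903×10^5 N
Factor of safety n = P_cr / P = 790.28 / 140 = 5.64

n ≈ 5.64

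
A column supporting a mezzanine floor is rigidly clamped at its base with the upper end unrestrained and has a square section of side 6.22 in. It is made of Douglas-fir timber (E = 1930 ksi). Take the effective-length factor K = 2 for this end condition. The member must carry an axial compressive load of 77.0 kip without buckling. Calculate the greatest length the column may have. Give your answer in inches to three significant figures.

L_max ≈ 87.8 in

I = a⁴/12 = 6.22⁴/12 = 124.7 in⁴
At the buckling limit P_cr = P = 7.700×10^4 lb
From P_cr = π²EI/(K·L)²:  L = (1/K)·√(π²EI/P_cr) = (1/2)·√(π²×1.93×10^6×124.7/7.700×10^4)
L = 87.8 in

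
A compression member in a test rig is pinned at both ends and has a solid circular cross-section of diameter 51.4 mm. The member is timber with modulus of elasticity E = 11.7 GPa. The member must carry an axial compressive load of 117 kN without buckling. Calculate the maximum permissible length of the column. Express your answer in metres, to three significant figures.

L_max ≈ 0.582 m

I = πd⁴/64 = π×51.4⁴/64 = 3.426×10^5 mm⁴
I = 3.426×10^-7 m⁴
At the buckling limit P_cr = P = 1.170×10^5 N
From P_cr = π²EI/(K·L)²:  L = (1/K)·√(π²EI/P_cr) = (1/1)·√(π²×1.17×10^10×3.426×10^-7/1.170×10^5)
L = 0.582 m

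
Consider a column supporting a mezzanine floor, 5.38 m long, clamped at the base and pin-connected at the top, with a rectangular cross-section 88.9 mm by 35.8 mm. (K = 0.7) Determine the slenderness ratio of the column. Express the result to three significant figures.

Buckling occurs about the weak axis: I_min = h·b³/12 with b = 35.8 mm (the shorter side).
I_min = 88.9×35.8³/12 = 3.399×10^5 mm⁴
A = 3.183×10^3 mm²;  r_min = √(I/A) = √(3.399×10^5/3.183×10^3) = 10.33 mm
L_e = K·L = 0.7 × 5.38 m = 3.766 m = 3766.0 mm
λ = L_e / r_min = 3766.0 / 10.33 = 364

λ ≈ 364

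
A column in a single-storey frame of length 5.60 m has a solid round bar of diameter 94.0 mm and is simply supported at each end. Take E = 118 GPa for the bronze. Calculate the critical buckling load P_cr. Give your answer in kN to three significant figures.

P_cr ≈ 142 kN

I = πd⁴/64 = π×94.0⁴/64 = 3.832×10^6 mm⁴
I = 3.832×10^6 mm⁴ = 3.832×10^-6 m⁴
Effective length L_e = K·L = 1 × 5.60 = 5.600 m
P_cr = π²EI / L_e² = π² × 118×10⁹ × 3.832×10^-6 / 5.600² = 1.423×10^5 N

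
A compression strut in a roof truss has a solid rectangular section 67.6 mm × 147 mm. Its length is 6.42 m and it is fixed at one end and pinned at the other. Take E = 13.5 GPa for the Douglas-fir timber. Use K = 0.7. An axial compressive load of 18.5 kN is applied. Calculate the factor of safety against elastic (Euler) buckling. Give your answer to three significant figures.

Buckling occurs about the weak axis: I_min = h·b³/12 with b = 67.6 mm (the shorter side).
I_min = 147×67.6³/12 = 3.784×10^6 mm⁴
I = 3.784×10^6 mm⁴ = 3.784×10^-6 m⁴
Effective length L_e = K·L = 0.7 × 6.42 = 4.494 m
P_cr = π²EI / L_e² = π² × 13.5×10⁹ × 3.784×10^-6 / 4.494² = 2.497×10^4 N
Factor of safety n = P_cr / P = 24.966 / 18.5 = 1.35

n ≈ 1.35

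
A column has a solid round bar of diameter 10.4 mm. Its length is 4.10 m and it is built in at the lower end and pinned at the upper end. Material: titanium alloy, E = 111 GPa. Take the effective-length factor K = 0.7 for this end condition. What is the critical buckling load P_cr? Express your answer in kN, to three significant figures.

P_cr ≈ 0.0764 kN

I = πd⁴/64 = π×10.4⁴/64 = 574.3 mm⁴
I = 574.3 mm⁴ = 5.743×10^-10 m⁴
Effective length L_e = K·L = 0.7 × 4.10 = 2.870 m
P_cr = π²EI / L_e² = π² × 111×10⁹ × 5.743×10^-10 / 2.870² = 76.38 N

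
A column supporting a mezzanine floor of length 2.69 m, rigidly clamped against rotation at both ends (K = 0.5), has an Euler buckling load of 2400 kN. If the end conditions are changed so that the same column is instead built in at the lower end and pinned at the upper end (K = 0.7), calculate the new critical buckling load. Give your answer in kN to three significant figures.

P_cr ∝ 1/K², so P_cr,new = P_cr,old × (K_old/K_new)² = 2400 × (0.5/0.7)²
= 2400 × 0.5102 = 1220 kN

P_cr ≈ 1220 kN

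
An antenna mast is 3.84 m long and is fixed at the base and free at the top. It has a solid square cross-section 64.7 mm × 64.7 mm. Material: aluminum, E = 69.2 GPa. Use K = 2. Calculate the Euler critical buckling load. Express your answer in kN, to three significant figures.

P_cr ≈ 16.9 kN

I = a⁴/12 = 64.7⁴/12 = 1.460×10^6 mm⁴
I = 1.460×10^6 mm⁴ = 1.460×10^-6 m⁴
Effective length L_e = K·L = 2 × 3.84 = 7.680 m
P_cr = π²EI / L_e² = π² × 69.2×10⁹ × 1.460×10^-6 / 7.680² = 1.691×10^4 N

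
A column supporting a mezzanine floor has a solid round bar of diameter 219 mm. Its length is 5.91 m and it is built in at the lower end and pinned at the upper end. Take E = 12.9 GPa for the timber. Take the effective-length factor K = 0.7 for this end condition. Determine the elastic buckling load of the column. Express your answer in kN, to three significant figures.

I = πd⁴/64 = π×219⁴/64 = 1.129×10^8 mm⁴
I = 1.129×10^8 mm⁴ = 1.129×10^-4 m⁴
Effective length L_e = K·L = 0.7 × 5.91 = 4.137 m
P_cr = π²EI / L_e² = π² × 12.9×10⁹ × 1.129×10^-4 / 4.137² = 8.400×10^5 N

P_cr ≈ 840 kN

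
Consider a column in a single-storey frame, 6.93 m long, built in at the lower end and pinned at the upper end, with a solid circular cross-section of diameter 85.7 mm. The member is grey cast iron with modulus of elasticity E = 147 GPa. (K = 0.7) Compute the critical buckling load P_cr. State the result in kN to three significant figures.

I = πd⁴/64 = π×85.7⁴/64 = 2.648×10^6 mm⁴
I = 2.648×10^6 mm⁴ = 2.648×10^-6 m⁴
Effective length L_e = K·L = 0.7 × 6.93 = 4.851 m
P_cr = π²EI / L_e² = π² × 147×10⁹ × 2.648×10^-6 / 4.851² = 1.632×10^5 N

P_cr ≈ 163 kN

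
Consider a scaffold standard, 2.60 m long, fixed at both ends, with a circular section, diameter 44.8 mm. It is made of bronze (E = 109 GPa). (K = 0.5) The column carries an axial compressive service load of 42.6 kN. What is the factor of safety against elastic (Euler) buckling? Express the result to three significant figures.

I = πd⁴/64 = π×44.8⁴/64 = 1.977×10^5 mm⁴
I = 1.977×10^5 mm⁴ = 1.977×10^-7 m⁴
Effective length L_e = K·L = 0.5 × 2.60 = 1.300 m
P_cr = π²EI / L_e² = π² × 109×10⁹ × 1.977×10^-7 / 1.300² = 1.259×10^5 N
Factor of safety n = P_cr / P = 125.87 / 42.6 = 2.95

n ≈ 2.95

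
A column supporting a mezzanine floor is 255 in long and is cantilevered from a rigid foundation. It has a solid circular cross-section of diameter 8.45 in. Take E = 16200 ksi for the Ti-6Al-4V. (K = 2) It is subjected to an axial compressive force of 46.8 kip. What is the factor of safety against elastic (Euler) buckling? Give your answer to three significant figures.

I = πd⁴/64 = π×8.45⁴/64 = 250.3 in⁴
Effective length L_e = K·L = 2 × 255 = 510.0 in
P_cr = π²EI / L_e² = π² × 16200×10³ × 250.3 / 510.0² = 1.538×10^5 lb
Factor of safety n = P_cr / P = 153.84 / 46.8 = 3.29

n ≈ 3.29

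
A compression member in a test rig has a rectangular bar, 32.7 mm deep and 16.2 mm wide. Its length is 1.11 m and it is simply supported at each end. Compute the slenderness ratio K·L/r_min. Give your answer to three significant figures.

λ ≈ 237

Buckling occurs about the weak axis: I_min = h·b³/12 with b = 16.2 mm (the shorter side).
I_min = 32.7×16.2³/12 = 1.159×10^4 mm⁴
A = 529.7 mm²;  r_min = √(I/A) = √(1.159×10^4/529.7) = 4.677 mm
L_e = K·L = 1 × 1.11 m = 1.110 m = 1110.0 mm
λ = L_e / r_min = 1110.0 / 4.677 = 237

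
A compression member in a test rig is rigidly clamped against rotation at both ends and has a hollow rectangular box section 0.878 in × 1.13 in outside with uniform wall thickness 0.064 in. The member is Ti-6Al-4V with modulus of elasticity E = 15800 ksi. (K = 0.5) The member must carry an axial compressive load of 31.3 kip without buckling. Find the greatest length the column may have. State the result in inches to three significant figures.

L_max ≈ 23.8 in

Inner dimensions: h_i = 1.13 − 2×0.064 = 1.002 in, b_i = 0.878 − 2×0.064 = 0.7500 in
Weak-axis I_min = (h_o·b_o³ − h_i·b_i³)/12 with b_o = 0.878, b_i = 0.7500 in (shorter outer/inner sides).
I_min = (1.13×0.878³ − 1.002×0.7500³)/12 = 2.851×10^-2 in⁴
At the buckling limit P_cr = P = 3.130×10^4 lb
From P_cr = π²EI/(K·L)²:  L = (1/K)·√(π²EI/P_cr) = (1/0.5)·√(π²×1.58×10^7×2.851×10^-2/3.130×10^4)
L = 23.8 in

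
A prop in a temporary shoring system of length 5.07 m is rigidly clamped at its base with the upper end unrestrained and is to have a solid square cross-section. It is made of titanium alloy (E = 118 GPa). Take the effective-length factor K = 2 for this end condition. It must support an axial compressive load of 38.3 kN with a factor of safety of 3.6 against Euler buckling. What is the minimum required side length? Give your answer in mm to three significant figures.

a ≈ 110 mm

Required P_cr = n·P = 3.6 × 38.3 = 137.9 kN
L_e = K·L = 2 × 5.07 = 10.14 m
Required I = P_cr·L_e²/(π²E) = 1.379×10^5 × 10.14² / (π² × 1.18×10^11) = 1.217×10^-5 m⁴
I_req = 1.217×10^7 mm⁴
Solid square: I = a⁴/12  ⇒  a = (12I)^(1/4) = (12×1.217×10^7)^(1/4) = 110 mm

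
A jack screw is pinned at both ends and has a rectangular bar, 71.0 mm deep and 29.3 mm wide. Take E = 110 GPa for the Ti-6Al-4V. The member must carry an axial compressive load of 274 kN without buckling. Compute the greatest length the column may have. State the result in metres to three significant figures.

Buckling occurs about the weak axis: I_min = h·b³/12 with b = 29.3 mm (the shorter side).
I_min = 71.0×29.3³/12 = 1.488×10^5 mm⁴
I = 1.488×10^-7 m⁴
At the buckling limit P_cr = P = 2.740×10^5 N
From P_cr = π²EI/(K·L)²:  L = (1/K)·√(π²EI/P_cr) = (1/1)·√(π²×1.10×10^11×1.488×10^-7/2.740×10^5)
L = 0.768 m

L_max ≈ 0.768 m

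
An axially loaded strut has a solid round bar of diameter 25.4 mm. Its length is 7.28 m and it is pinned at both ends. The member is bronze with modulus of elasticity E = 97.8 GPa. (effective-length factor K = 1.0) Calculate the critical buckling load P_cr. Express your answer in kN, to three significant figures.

P_cr ≈ 0.372 kN

I = πd⁴/64 = π×25.4⁴/64 = 2.043×10^4 mm⁴
I = 2.043×10^4 mm⁴ = 2.043×10^-8 m⁴
Effective length L_e = K·L = 1 × 7.28 = 7.280 m
P_cr = π²EI / L_e² = π² × 97.8×10⁹ × 2.043×10^-8 / 7.280² = 372.1 N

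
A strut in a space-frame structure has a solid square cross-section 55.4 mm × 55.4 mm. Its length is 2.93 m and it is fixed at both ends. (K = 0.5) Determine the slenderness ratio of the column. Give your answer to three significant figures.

For a square r = a/√12 = 55.4/√12 = 15.99 mm
L_e = K·L = 0.5 × 2.93 m = 1.465 m = 1465.0 mm
λ = L_e / r_min = 1465.0 / 15.99 = 91.6

λ ≈ 91.6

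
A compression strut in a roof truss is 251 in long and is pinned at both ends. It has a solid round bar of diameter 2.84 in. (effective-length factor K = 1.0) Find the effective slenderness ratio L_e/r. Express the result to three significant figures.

For a solid circle r = d/4 = 2.84/4 = 0.7100 in
L_e = K·L = 1 × 251 = 251.0 in
λ = L_e / r_min = 251.00 / 0.7100 = 354

λ ≈ 354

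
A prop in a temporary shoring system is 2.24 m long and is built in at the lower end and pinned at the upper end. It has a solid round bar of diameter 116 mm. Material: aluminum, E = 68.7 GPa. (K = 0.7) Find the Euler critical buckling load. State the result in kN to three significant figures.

P_cr ≈ 2450 kN

I = πd⁴/64 = π×116⁴/64 = 8.888×10^6 mm⁴
I = 8.888×10^6 mm⁴ = 8.888×10^-6 m⁴
Effective length L_e = K·L = 0.7 × 2.24 = 1.568 m
P_cr = π²EI / L_e² = π² × 68.7×10⁹ × 8.888×10^-6 / 1.568² = 2.451×10^6 N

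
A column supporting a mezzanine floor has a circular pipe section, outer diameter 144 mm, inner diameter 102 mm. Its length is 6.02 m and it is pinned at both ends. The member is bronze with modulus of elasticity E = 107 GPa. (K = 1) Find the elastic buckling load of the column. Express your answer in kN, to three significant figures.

P_cr ≈ 460 kN

d_o = 144 mm, d_i = 102 mm
I = π(d_o⁴ − d_i⁴)/64 = π(144⁴ − 102.0⁴)/64 = 1.579×10^7 mm⁴
I = 1.579×10^7 mm⁴ = 1.579×10^-5 m⁴
Effective length L_e = K·L = 1 × 6.02 = 6.020 m
P_cr = π²EI / L_e² = π² × 107×10⁹ × 1.579×10^-5 / 6.020² = 4.602×10^5 N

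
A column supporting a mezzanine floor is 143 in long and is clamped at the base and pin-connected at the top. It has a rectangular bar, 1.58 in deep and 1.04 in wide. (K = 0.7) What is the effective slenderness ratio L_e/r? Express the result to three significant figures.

Buckling occurs about the weak axis: I_min = h·b³/12 with b = 1.04 in (the shorter side).
I_min = 1.58×1.04³/12 = 0.1481 in⁴
A = 1.643 in²;  r_min = √(I/A) = √(0.1481/1.643) = 0.3002 in
L_e = K·L = 0.7 × 143 = 100.1 in
λ = L_e / r_min = 100.10 / 0.3002 = 333

λ ≈ 333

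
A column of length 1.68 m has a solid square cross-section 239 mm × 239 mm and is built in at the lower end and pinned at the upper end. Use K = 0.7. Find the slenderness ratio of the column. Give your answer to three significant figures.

λ ≈ 17.0

For a square r = a/√12 = 239/√12 = 68.99 mm
L_e = K·L = 0.7 × 1.68 m = 1.176 m = 1176.0 mm
λ = L_e / r_min = 1176.0 / 68.99 = 17.0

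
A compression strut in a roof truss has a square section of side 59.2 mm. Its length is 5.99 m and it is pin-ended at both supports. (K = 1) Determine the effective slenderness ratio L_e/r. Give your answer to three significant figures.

For a square r = a/√12 = 59.2/√12 = 17.09 mm
L_e = K·L = 1 × 5.99 m = 5.990 m = 5990.0 mm
λ = L_e / r_min = 5990.0 / 17.09 = 351

λ ≈ 351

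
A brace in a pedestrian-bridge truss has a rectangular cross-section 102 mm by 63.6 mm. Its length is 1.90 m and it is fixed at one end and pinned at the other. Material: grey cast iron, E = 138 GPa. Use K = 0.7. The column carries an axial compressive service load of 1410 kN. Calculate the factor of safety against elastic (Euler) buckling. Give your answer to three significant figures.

Buckling occurs about the weak axis: I_min = h·b³/12 with b = 63.6 mm (the shorter side).
I_min = 102×63.6³/12 = 2.187×10^6 mm⁴
I = 2.187×10^6 mm⁴ = 2.187×10^-6 m⁴
Effective length L_e = K·L = 0.7 × 1.90 = 1.330 m
P_cr = π²EI / L_e² = π² × 138×10⁹ × 2.187×10^-6 / 1.330² = 1.684×10^6 N
Factor of safety n = P_cr / P = 1683.7 / 1410 = 1.19

n ≈ 1.19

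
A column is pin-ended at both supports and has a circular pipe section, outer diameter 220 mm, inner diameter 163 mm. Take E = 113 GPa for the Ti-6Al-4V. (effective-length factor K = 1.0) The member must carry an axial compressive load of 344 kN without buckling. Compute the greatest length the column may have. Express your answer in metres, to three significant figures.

L_max ≈ 16.1 m

d_o = 220 mm, d_i = 163 mm
I = π(d_o⁴ − d_i⁴)/64 = π(220⁴ − 163.0⁴)/64 = 8.034×10^7 mm⁴
I = 8.034×10^-5 m⁴
At the buckling limit P_cr = P = 3.440×10^5 N
From P_cr = π²EI/(K·L)²:  L = (1/K)·√(π²EI/P_cr) = (1/1)·√(π²×1.13×10^11×8.034×10^-5/3.440×10^5)
L = 16.1 m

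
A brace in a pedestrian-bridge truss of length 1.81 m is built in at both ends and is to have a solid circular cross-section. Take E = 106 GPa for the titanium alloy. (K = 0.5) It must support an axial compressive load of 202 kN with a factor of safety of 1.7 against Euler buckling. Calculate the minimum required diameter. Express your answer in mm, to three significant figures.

d ≈ 48.4 mm

Required P_cr = n·P = 1.7 × 202 = 343.4 kN
L_e = K·L = 0.5 × 1.81 = 0.9050 m
Required I = P_cr·L_e²/(π²E) = 3.434×10^5 × 0.9050² / (π² × 1.06×10^11) = 2.688×10^-7 m⁴
I_req = 2.688×10^5 mm⁴
Solid circle: I = πd⁴/64  ⇒  d = (64I/π)^(1/4) = (64×2.688×10^5/π)^(1/4) = 48.4 mm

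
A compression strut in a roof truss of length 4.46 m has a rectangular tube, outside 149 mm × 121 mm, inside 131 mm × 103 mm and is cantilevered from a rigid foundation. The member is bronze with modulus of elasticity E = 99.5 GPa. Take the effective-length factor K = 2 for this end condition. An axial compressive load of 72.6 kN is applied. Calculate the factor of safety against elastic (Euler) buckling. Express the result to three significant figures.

n ≈ 1.71

Weak-axis I_min = (h_o·b_o³ − h_i·b_i³)/12 with b_o = 121, b_i = 103.0 mm (shorter outer/inner sides).
I_min = (149×121³ − 131.0×103.0³)/12 = 1.007×10^7 mm⁴
I = 1.007×10^7 mm⁴ = 1.007×10^-5 m⁴
Effective length L_e = K·L = 2 × 4.46 = 8.920 m
P_cr = π²EI / L_e² = π² × 99.5×10⁹ × 1.007×10^-5 / 8.920² = 1.243×10^5 N
Factor of safety n = P_cr / P = 124.26 / 72.6 = 1.71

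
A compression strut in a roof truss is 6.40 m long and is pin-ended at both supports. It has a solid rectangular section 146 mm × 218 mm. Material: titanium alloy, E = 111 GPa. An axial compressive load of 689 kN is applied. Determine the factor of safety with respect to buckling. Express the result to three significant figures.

n ≈ 2.19

Buckling occurs about the weak axis: I_min = h·b³/12 with b = 146 mm (the shorter side).
I_min = 218×146³/12 = 5.654×10^7 mm⁴
I = 5.654×10^7 mm⁴ = 5.654×10^-5 m⁴
Effective length L_e = K·L = 1 × 6.40 = 6.400 m
P_cr = π²EI / L_e² = π² × 111×10⁹ × 5.654×10^-5 / 6.400² = 1.512×10^6 N
Factor of safety n = P_cr / P = 1512.2 / 689 = 2.19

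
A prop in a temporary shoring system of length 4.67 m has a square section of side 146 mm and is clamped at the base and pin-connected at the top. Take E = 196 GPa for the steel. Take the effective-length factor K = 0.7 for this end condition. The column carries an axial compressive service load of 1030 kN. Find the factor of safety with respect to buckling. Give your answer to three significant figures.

n ≈ 6.65

I = a⁴/12 = 146⁴/12 = 3.786×10^7 mm⁴
I = 3.786×10^7 mm⁴ = 3.786×10^-5 m⁴
Effective length L_e = K·L = 0.7 × 4.67 = 3.269 m
P_cr = π²EI / L_e² = π² × 196×10⁹ × 3.786×10^-5 / 3.269² = 6.854×10^6 N
Factor of safety n = P_cr / P = 6854.2 / 1030 = 6.65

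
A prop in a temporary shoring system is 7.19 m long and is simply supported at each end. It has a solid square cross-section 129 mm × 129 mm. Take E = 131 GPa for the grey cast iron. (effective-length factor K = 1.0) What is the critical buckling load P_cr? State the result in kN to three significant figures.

I = a⁴/12 = 129⁴/12 = 2.308×10^7 mm⁴
I = 2.308×10^7 mm⁴ = 2.308×10^-5 m⁴
Effective length L_e = K·L = 1 × 7.19 = 7.190 m
P_cr = π²EI / L_e² = π² × 131×10⁹ × 2.308×10^-5 / 7.190² = 5.772×10^5 N

P_cr ≈ 577 kN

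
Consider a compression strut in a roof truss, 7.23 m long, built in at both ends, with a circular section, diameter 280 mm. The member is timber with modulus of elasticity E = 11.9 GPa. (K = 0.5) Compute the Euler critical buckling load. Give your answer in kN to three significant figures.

P_cr ≈ 2710 kN

I = πd⁴/64 = π×280⁴/64 = 3.017×10^8 mm⁴
I = 3.017×10^8 mm⁴ = 3.017×10^-4 m⁴
Effective length L_e = K·L = 0.5 × 7.23 = 3.615 m
P_cr = π²EI / L_e² = π² × 11.9×10⁹ × 3.017×10^-4 / 3.615² = 2.712×10^6 N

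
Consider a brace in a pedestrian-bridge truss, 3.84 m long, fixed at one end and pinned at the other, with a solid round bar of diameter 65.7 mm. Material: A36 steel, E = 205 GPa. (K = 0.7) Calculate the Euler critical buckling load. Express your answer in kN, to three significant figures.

I = πd⁴/64 = π×65.7⁴/64 = 9.146×10^5 mm⁴
I = 9.146×10^5 mm⁴ = 9.146×10^-7 m⁴
Effective length L_e = K·L = 0.7 × 3.84 = 2.688 m
P_cr = π²EI / L_e² = π² × 205×10⁹ × 9.146×10^-7 / 2.688² = 2.561×10^5 N

P_cr ≈ 256 kN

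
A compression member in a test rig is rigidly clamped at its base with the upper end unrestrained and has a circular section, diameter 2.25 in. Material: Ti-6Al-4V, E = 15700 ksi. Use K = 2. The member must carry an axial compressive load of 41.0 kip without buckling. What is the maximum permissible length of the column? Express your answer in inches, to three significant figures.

I = πd⁴/64 = π×2.25⁴/64 = 1.258 in⁴
At the buckling limit P_cr = P = 4.100×10^4 lb
From P_cr = π²EI/(K·L)²:  L = (1/K)·√(π²EI/P_cr) = (1/2)·√(π²×1.57×10^7×1.258/4.100×10^4)
L = 34.5 in

L_max ≈ 34.5 in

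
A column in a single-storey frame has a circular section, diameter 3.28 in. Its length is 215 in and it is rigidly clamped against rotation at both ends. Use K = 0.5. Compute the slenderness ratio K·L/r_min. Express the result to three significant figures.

λ ≈ 131

For a solid circle r = d/4 = 3.28/4 = 0.8200 in
L_e = K·L = 0.5 × 215 = 107.5 in
λ = L_e / r_min = 107.50 / 0.8200 = 131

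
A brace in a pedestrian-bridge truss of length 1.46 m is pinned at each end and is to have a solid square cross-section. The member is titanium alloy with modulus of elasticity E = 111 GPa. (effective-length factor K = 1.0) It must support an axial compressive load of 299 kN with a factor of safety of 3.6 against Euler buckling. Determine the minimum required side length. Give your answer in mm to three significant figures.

a ≈ 70.8 mm

Required P_cr = n·P = 3.6 × 299 = 1076 kN
L_e = K·L = 1 × 1.46 = 1.460 m
Required I = P_cr·L_e²/(π²E) = 1.076×10^6 × 1.460² / (π² × 1.11×10^11) = 2.094×10^-6 m⁴
I_req = 2.094×10^6 mm⁴
Solid square: I = a⁴/12  ⇒  a = (12I)^(1/4) = (12×2.094×10^6)^(1/4) = 70.8 mm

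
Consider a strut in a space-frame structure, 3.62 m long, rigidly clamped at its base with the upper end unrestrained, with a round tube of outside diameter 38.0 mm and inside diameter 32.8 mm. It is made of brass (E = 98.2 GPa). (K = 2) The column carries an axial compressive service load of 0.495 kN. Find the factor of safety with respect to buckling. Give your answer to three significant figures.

d_o = 38.0 mm, d_i = 32.8 mm
I = π(d_o⁴ − d_i⁴)/64 = π(38.0⁴ − 32.80⁴)/64 = 4.554×10^4 mm⁴
I = 4.554×10^4 mm⁴ = 4.554×10^-8 m⁴
Effective length L_e = K·L = 2 × 3.62 = 7.240 m
P_cr = π²EI / L_e² = π² × 98.2×10⁹ × 4.554×10^-8 / 7.240² = 842.0 N
Factor of safety n = P_cr / P = 0.84200 / 0.495 = 1.70

n ≈ 1.70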